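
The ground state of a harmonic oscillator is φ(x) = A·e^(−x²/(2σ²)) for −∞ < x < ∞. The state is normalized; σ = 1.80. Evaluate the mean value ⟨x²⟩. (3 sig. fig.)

⟨x^2⟩ ≈ 1.62

By definition ⟨x²⟩ = ∫ x^2 |φ(x)|² dx.
The ratio of the moment integral to the normalization integral gives ⟨x²⟩ = σ^2/2.
Putting σ = 1.80 gives 1.620.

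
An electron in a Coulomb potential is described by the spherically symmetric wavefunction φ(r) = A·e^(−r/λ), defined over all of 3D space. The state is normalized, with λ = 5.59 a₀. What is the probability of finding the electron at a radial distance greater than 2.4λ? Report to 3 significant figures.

P ≈ 0.143

Integrate the radial probability density 4πr²|φ|² over r > 2.4λ.
The full normalization integral is A²·[π·λ^3] = 1, fixing A².
In terms of u = r/λ (A², 4π and the length scale all cancel between numerator and denominator), P = [∫_{2.4}^{∞} u^2·e^(-2·u) du] / [∫_{0}^{∞} u^2·e^(-2·u) du].
An antiderivative of u^2·e^(-2·u) is -(2·u^2 + 2·u + 1)·e^(-2·u)/4; evaluating from 2.4 to ∞ gives 433·e^(-24/5)/100, while the full integral is 1/4.
This evaluates to P = 0.1425.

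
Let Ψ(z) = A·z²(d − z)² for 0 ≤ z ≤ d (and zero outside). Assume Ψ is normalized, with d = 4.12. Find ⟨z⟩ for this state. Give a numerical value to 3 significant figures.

⟨z⟩ = ∫ z |Ψ|² dz over the full domain.
Expanding the polynomial and integrating term by term, the ratio of the moment integral to the normalization integral gives ⟨z⟩ = d/2.
With d = 4.12, ⟨z⟩ = 2.060.

⟨z⟩ ≈ 2.06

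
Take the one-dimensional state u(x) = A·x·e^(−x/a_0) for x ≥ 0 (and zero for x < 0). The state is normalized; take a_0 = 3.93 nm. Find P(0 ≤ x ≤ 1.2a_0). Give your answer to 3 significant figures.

The probability is P = ∫ |u|² dx over [0, 1.2a_0].
Since A² = 1/(a_0^3/4), this is the region integral divided by the full normalization integral.
In terms of t = x/a_0 (A² and the length scale cancel between numerator and denominator), P = [∫_{0}^{1.2} t^2·e^(-2·t) dt] / [∫_{0}^{∞} t^2·e^(-2·t) dt].
Using ∫ t^2·e^(-2·t) dt = -(2·t^2 + 2·t + 1)·e^(-2·t)/4, the numerator is 1/4 - 157·e^(-12/5)/100 and the denominator is 1/4.
The result is P = 0.4303.

P ≈ 0.430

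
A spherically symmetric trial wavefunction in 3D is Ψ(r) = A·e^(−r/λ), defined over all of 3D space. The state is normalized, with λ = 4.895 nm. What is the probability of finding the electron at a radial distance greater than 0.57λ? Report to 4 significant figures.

P ≈ 0.8922

With dV = 4πr²dr, the probability is ∫|Ψ|² dV over r > 0.57λ.
Normalization gives A² = 1/(π·λ^3).
Let u = r/λ; then A², 4π and the length scale all cancel, so P = ∫_{0.57}^{∞} u^2·e^(-2·u) du ÷ ∫_{0}^{∞} u^2·e^(-2·u) du.
An antiderivative of u^2·e^(-2·u) is -(2·u^2 + 2·u + 1)·e^(-2·u)/4; evaluating from 0.57 to ∞ gives ≈ 0.223058, while the full integral is 1/4.
The region integral divided by the full integral gives P = 0.89223.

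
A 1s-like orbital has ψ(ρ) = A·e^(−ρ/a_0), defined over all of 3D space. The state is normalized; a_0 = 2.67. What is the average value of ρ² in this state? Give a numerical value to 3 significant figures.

⟨ρ^2⟩ ≈ 21.4

⟨ρ²⟩ = ∫ ρ^2 |ψ|² 4πρ² dρ over the full domain.
Since the A² factors cancel between numerator and denominator, ⟨ρ²⟩ = 3·a_0^2.
Putting a_0 = 2.67 gives 21.39.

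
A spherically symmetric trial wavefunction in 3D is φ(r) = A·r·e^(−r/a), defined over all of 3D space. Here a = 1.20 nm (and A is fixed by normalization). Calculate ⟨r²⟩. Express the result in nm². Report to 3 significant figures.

⟨r^2⟩ ≈ 10.8 nm^2

By definition ⟨r²⟩ = ∫ r^2 |φ(r)|² 4πr² dr.
The ratio of the moment integral to the normalization integral gives ⟨r²⟩ = 15·a^2/2.
Putting a = 1.20 gives 10.80.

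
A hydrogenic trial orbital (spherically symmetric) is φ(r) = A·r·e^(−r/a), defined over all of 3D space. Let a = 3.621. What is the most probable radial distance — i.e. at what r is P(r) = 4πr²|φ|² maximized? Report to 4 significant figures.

The maximum of P(r) = 4πr²|φ|² occurs where its derivative vanishes.
This gives r = 2·a.
With a = 3.621, the most probable radial distance is 7.2420.

r ≈ 7.242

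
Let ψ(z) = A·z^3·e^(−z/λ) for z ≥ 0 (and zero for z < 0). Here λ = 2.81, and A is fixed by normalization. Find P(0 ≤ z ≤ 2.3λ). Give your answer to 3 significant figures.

P ≈ 0.182

The probability is P = ∫ |ψ|² dz over [0, 2.3λ].
The normalization integral ∫|ψ|²dz over the whole domain equals 45·λ^7/8·A², and A² cancels in the ratio.
In terms of u = z/λ (A² and the length scale cancel between numerator and denominator), P = [∫_{0}^{2.3} u^6·e^(-2·u) du] / [∫_{0}^{∞} u^6·e^(-2·u) du].
Using ∫ u^6·e^(-2·u) du = -(4·u^6 + 12·u^5 + 30·u^4 + 60·u^3 + 90·u^2 + 90·u + 45)·e^(-2·u)/8, the numerator is ≈ 1.0236 and the denominator is 45/8.
Taking the ratio, P = 0.1820.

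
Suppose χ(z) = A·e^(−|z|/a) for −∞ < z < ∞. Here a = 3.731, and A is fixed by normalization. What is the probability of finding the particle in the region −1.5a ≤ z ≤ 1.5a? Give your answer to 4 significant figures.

The probability is P = ∫ |χ|² dz over [−1.5a, 1.5a].
Since A² = 1/(a), this is the region integral divided by the full normalization integral.
Both integrals are even about z = 0, so only the z ≥ 0 halves are needed (the factors of 2 cancel). Substituting u = z/a, A² and the length scale cancel in the ratio: P = ∫_{0}^{1.5} e^(-2·u) du / ∫_{0}^{∞} e^(-2·u) du.
Using ∫ e^(-2·u) du = -e^(-2·u)/2, the numerator is 1/2 - e^(-3)/2 and the denominator is 1/2.
This works out to P = 0.95021.

P ≈ 0.9502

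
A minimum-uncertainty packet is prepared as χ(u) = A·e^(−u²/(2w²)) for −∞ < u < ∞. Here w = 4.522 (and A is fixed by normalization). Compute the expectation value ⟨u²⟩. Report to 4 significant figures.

⟨u^2⟩ ≈ 10.22

By definition ⟨u²⟩ = ∫ u^2 |χ(u)|² du.
Since the A² factors cancel between numerator and denominator, ⟨u²⟩ = w^2/2.
Putting w = 4.522 gives 10.224.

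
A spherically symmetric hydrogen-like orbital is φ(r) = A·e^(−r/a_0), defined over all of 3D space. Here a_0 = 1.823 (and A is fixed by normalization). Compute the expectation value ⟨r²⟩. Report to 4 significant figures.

⟨r²⟩ = ∫ r^2 |φ|² 4πr² dr over the full domain.
With ∫₀^∞ r^4 e^(−αr) dr = 4!/α^5, since the A² factors cancel between numerator and denominator, ⟨r²⟩ = 3·a_0^2.
With a_0 = 1.823, ⟨r^2⟩ = 9.9700.

⟨r^2⟩ ≈ 9.970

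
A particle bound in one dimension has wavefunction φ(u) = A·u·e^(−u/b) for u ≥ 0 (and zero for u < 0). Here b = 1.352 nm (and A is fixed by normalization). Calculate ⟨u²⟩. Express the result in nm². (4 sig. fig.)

By definition ⟨u²⟩ = ∫ u^2 |φ(u)|² du.
With ∫₀^∞ u^4 e^(−αu) du = 4!/α^5, the ratio of the moment integral to the normalization integral gives ⟨u²⟩ = 3·b^2.
Putting b = 1.352 gives 5.4837.

⟨u^2⟩ ≈ 5.484 nm^2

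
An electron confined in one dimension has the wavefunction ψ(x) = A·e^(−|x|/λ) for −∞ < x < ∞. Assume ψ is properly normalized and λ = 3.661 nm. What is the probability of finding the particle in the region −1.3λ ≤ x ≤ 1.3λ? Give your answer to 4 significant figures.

P ≈ 0.9257

The probability is P = ∫ |ψ|² dx over [−1.3λ, 1.3λ].
The normalization integral ∫|ψ|²dx over the whole domain equals λ·A², and A² cancels in the ratio.
Both integrals are even about x = 0, so only the x ≥ 0 halves are needed (the factors of 2 cancel). Substituting u = x/λ, A² and the length scale cancel in the ratio: P = ∫_{0}^{1.3} e^(-2·u) du / ∫_{0}^{∞} e^(-2·u) du.
An antiderivative of e^(-2·u) is -e^(-2·u)/2; evaluating from 0 to 1.3 gives 1/2 - e^(-13/5)/2, while the full integral is 1/2.
Taking the ratio, P = 0.92573.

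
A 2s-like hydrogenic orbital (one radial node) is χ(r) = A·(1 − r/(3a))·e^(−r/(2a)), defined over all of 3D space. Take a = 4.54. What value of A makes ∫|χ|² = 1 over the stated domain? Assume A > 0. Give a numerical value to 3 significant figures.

We need A² ∫|f|² 4πr² dr = 1, taking the integral from 0 to ∞.
The angular integral contributes 4π, leaving ∫₀^∞ r²|χ|² dr.
Using ∫₀^∞ rⁿ e^(−αr) dr = n!/αⁿ⁺¹, with χ = A·(1 − r/(3a))·e^(−r/(2a)), the integral evaluates to A²·[8·π·a^3/3].
Setting this equal to 1 gives A² = 1/(8·π·a^3/3).
Substituting a = 4.54 gives A² = 0.001276, so A = 0.03572.

A ≈ 0.0357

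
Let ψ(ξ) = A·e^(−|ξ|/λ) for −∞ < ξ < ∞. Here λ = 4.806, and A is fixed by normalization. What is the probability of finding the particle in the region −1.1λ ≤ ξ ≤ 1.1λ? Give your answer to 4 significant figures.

P = ∫_{−1.1λ}^{1.1λ} |ψ(ξ)|² dξ.
The normalization integral ∫|ψ|²dξ over the whole domain equals λ·A², and A² cancels in the ratio.
By symmetry take twice the ξ ≥ 0 contribution in numerator and denominator; the 2's cancel. In terms of u = ξ/λ (A² and the length scale cancel between numerator and denominator), P = [∫_{0}^{1.1} e^(-2·u) du] / [∫_{0}^{∞} e^(-2·u) du].
Using ∫ e^(-2·u) du = -e^(-2·u)/2, the numerator is 1/2 - e^(-11/5)/2 and the denominator is 1/2.
Taking the ratio, P = 0.88920.

P ≈ 0.8892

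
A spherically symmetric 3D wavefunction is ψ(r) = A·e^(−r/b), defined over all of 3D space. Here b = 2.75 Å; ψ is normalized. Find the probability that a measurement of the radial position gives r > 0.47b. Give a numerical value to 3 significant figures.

With dV = 4πr²dr, the probability is ∫|ψ|² dV over r > 0.47b.
The full normalization integral is A²·[π·b^3] = 1, fixing A².
Substituting u = r/b, A², 4π and the length scale all cancel in the ratio: P = ∫_{0.47}^{∞} u^2·e^(-2·u) du / ∫_{0}^{∞} u^2·e^(-2·u) du.
With ∫ u^2·e^(-2·u) du = -(2·u^2 + 2·u + 1)·e^(-2·u)/4 + C, the region integral is ≈ 0.23260 and the full one is 1/4.
This evaluates to P = 0.9304.

P ≈ 0.930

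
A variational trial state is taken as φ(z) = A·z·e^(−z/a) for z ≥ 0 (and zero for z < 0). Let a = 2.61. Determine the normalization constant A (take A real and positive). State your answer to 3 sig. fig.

Require ∫ |φ|² dz = 1 over the whole domain.
With φ = A·z·e^(−z/a), the integral evaluates to A²·[a^3/4].
Hence A² = 1/[a^3/4].
Plugging in a = 2.61 yields A = 0.4743.

A ≈ 0.474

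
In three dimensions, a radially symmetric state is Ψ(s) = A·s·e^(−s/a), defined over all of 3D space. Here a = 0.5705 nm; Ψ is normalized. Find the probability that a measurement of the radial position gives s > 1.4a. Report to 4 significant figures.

Integrate the radial probability density 4πs²|Ψ|² over s > 1.4a.
The full normalization integral is A²·[3·π·a^5] = 1, fixing A².
Substituting u = s/a, A², 4π and the length scale all cancel in the ratio: P = ∫_{1.4}^{∞} u^4·e^(-2·u) du / ∫_{0}^{∞} u^4·e^(-2·u) du.
With ∫ u^4·e^(-2·u) du = -(u^4/2 + u^3 + 3·u^2/2 + 3·u/2 + 3/4)·e^(-2·u) + C, the region integral is ≈ 0.635757 and the full one is 3/4.
The region integral divided by the full integral gives P = 0.84768.

P ≈ 0.8477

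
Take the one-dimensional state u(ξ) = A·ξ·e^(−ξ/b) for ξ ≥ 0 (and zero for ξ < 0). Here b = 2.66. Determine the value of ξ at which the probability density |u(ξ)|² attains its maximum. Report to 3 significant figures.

Differentiate |u(ξ)|² with respect to ξ and set to zero.
Solving yields ξ = b.
With b = 2.66, the most probable position is 2.660.

ξ ≈ 2.66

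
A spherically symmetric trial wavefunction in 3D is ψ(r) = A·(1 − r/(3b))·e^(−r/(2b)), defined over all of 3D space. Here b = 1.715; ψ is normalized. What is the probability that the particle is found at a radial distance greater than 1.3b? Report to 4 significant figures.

P ≈ 0.7873

Integrate the radial probability density 4πr²|ψ|² over r > 1.3b.
The full normalization integral is A²·[8·π·b^3/3] = 1, fixing A².
Substituting u = r/b, A², 4π and the length scale all cancel in the ratio: P = ∫_{1.3}^{∞} u^2·(1 - u/3)^2·e^(-u) du / ∫_{0}^{∞} u^2·(1 - u/3)^2·e^(-u) du.
An antiderivative of u^2·(1 - u/3)^2·e^(-u) is (-u^4 + 2·u^3 - 3·u^2 - 6·u - 6)·e^(-u)/9; evaluating from 1.3 to ∞ gives ≈ 0.524839, while the full integral is 2/3.
Taking the ratio yields P = 0.78726.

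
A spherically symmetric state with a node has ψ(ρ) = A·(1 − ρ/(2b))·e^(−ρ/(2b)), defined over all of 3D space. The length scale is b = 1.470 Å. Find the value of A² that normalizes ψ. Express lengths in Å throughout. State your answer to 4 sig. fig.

Normalization requires ∫|ψ|² 4πρ² dρ = 1, integrated from 0 to ∞.
Recall ∫₀^∞ ρ^m e^(−ρ/β) dρ = m!·β^(m+1), with ψ = A·(1 − ρ/(2b))·e^(−ρ/(2b)), the integral evaluates to A²·[8·π·b^3].
Hence A² = 1/[8·π·b^3].
Plugging in b = 1.470 yields A = 0.11192.

A^2 ≈ 0.01253 Å^(-3)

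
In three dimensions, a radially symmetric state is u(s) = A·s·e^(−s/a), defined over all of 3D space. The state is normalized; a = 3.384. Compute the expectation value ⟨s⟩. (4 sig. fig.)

⟨s⟩ ≈ 8.460

By definition ⟨s⟩ = ∫ s |u(s)|² 4πs² ds.
Recall ∫₀^∞ s^m e^(−s/β) ds = m!·β^(m+1), evaluating both integrals, ⟨s⟩ = 5·a/2.
With a = 3.384, ⟨s⟩ = 8.4600.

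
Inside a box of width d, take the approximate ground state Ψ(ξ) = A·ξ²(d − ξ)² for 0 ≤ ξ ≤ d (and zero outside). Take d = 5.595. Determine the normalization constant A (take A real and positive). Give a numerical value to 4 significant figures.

Normalization requires ∫|Ψ|² dξ = 1, integrated from 0 to d.
Expanding the polynomial and integrating term by term, with Ψ = A·ξ²(d − ξ)², the integral evaluates to A²·[d^9/630].
So A² = (d^9/630)^(−1).
With d = 5.595: A² = 0.00011726 and A = 0.010829.

A ≈ 0.01083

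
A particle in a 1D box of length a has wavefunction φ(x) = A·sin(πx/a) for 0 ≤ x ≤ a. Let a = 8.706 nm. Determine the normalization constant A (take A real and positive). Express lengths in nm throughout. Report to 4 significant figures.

Normalization requires ∫|φ|² dx = 1, integrated from 0 to a.
The integral (without the A² prefactor) comes out to a/2.
Setting this equal to 1 gives A² = 1/(a/2).
Substituting a = 8.706 gives A² = 0.22973, so A = 0.47930.

A ≈ 0.4793 nm^(-1/2)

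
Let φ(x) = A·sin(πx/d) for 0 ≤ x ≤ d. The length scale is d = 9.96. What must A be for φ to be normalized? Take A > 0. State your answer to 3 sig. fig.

A ≈ 0.448

Normalization requires ∫|φ|² dx = 1, integrated from 0 to d.
With ∫₀^d sin²(nπx/d) dx = d/2, with φ = A·sin(πx/d), the integral evaluates to A²·[d/2].
Setting this equal to 1 gives A² = 1/(d/2).
With d = 9.96: A² = 0.2008 and A = 0.4481.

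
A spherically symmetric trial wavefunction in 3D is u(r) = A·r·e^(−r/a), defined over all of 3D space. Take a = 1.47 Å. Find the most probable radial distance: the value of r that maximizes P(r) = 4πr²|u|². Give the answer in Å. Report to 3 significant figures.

r ≈ 2.94 Å

The maximum of P(r) = 4πr²|u|² occurs where its derivative vanishes.
Solving yields r = 2·a.
With a = 1.47, the most probable radial distance is 2.940 Å.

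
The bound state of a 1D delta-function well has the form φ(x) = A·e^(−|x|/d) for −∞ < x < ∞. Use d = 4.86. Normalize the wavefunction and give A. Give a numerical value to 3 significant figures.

We need A² ∫|f|² dx = 1, taking the integral from −∞ to ∞.
Using ∫₀^∞ xⁿ e^(−αx) dx = n!/αⁿ⁺¹, ∫|φ|² dx = A²·(d).
So A² = (d)^(−1).
With d = 4.86: A² = 0.2058 and A = 0.4536.

A ≈ 0.454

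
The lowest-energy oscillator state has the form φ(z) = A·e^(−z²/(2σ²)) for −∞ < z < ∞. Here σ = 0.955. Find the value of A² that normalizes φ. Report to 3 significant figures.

A^2 ≈ 0.591

The normalization condition is ∫|φ|² dz = 1 from −∞ to ∞.
Carrying out the integral gives A² · √(π)·σ.
With σ = 0.955: A² = 0.5908 and A = 0.7686.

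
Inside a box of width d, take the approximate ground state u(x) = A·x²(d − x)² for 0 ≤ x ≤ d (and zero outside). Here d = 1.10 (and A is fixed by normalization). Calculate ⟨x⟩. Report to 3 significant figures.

The expectation value is the |u|²-weighted average of x: ∫ x|u|² dx.
Since the A² factors cancel between numerator and denominator, ⟨x⟩ = d/2.
Putting d = 1.10 gives 0.5500.

⟨x⟩ ≈ 0.550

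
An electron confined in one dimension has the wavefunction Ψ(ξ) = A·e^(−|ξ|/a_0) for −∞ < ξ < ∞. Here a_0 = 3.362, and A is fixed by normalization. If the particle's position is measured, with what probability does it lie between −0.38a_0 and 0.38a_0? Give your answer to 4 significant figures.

The probability is P = ∫ |Ψ|² dξ over [−0.38a_0, 0.38a_0].
With A² fixed by ∫|Ψ|² = 1, i.e. A² = (a_0)^(−1), substitute and integrate.
By symmetry take twice the ξ ≥ 0 contribution in numerator and denominator; the 2's cancel. In terms of u = ξ/a_0 (A² and the length scale cancel between numerator and denominator), P = [∫_{0}^{0.38} e^(-2·u) du] / [∫_{0}^{∞} e^(-2·u) du].
Using ∫ e^(-2·u) du = -e^(-2·u)/2, the numerator is 1/2 - e^(-19/25)/2 and the denominator is 1/2.
The result is P = 0.53233.

P ≈ 0.5323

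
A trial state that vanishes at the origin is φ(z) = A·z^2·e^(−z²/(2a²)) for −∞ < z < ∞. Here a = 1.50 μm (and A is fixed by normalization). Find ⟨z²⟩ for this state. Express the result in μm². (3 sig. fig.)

The expectation value is the |φ|²-weighted average of z^2: ∫ z^2|φ|² dz.
Since the A² factors cancel between numerator and denominator, ⟨z²⟩ = 5·a^2/2.
With a = 1.50, ⟨z^2⟩ = 5.625.

⟨z^2⟩ ≈ 5.63 μm^2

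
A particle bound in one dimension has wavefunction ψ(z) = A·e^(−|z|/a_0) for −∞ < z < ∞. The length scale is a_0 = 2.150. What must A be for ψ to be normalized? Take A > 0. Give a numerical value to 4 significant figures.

The normalization condition is ∫|ψ|² dz = 1 from −∞ to ∞.
The integral (without the A² prefactor) comes out to a_0.
So A² = (a_0)^(−1).
With a_0 = 2.150: A² = 0.46512 and A = 0.68199.

A ≈ 0.6820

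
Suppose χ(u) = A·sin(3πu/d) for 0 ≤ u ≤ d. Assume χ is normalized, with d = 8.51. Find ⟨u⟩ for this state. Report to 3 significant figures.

⟨u⟩ = ∫ u |χ|² du over the full domain.
Since the A² factors cancel between numerator and denominator, ⟨u⟩ = d/2.
Putting d = 8.51 gives 4.255.

⟨u⟩ ≈ 4.26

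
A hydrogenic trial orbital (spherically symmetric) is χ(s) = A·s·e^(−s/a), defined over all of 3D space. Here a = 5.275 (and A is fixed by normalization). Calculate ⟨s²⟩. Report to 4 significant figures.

⟨s²⟩ = ∫ s^2 |χ|² 4πs² ds over the full domain.
Using ∫₀^∞ sⁿ e^(−αs) ds = n!/αⁿ⁺¹, evaluating both integrals, ⟨s²⟩ = 15·a^2/2.
Putting a = 5.275 gives 208.69.

⟨s^2⟩ ≈ 208.7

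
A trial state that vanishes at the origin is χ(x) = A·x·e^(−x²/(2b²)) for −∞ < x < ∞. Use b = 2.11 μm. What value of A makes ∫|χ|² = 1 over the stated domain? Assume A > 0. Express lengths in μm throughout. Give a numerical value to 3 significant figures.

Normalization requires ∫|χ|² dx = 1, integrated from −∞ to ∞.
With χ = A·x·e^(−x²/(2b²)), the integral evaluates to A²·[√(π)·b^3/2].
Setting this equal to 1 gives A² = 1/(√(π)·b^3/2).
Substituting b = 2.11 gives A² = 0.1201, so A = 0.3466.

A ≈ 0.347 μm^(-3/2)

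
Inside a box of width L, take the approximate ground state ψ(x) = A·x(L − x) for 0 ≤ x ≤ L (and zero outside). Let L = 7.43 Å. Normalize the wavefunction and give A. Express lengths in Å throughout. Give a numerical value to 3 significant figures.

The normalization condition is ∫|ψ|² dx = 1 from 0 to L.
Expanding the polynomial and integrating term by term, with ψ = A·x(L − x), the integral evaluates to A²·[L^5/30].
Hence A² = 1/[L^5/30].
With L = 7.43: A² = 0.001325 and A = 0.03640.

A ≈ 0.0364 Å^(-5/2)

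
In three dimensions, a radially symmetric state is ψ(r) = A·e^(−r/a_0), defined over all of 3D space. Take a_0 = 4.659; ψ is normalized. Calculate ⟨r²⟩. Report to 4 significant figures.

⟨r^2⟩ ≈ 65.12

The expectation value is the |ψ|²-weighted average of r^2: ∫ r^2|ψ|² 4πr² dr.
Since the A² factors cancel between numerator and denominator, ⟨r²⟩ = 3·a_0^2.
Putting a_0 = 4.659 gives 65.119.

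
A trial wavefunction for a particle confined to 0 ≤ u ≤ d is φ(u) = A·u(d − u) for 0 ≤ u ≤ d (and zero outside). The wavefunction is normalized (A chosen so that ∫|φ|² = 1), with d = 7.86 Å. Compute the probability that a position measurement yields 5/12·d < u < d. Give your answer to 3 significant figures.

P ≈ 0.653

P = ∫_{5/12·d}^{d} |φ(u)|² du.
Since A² = 1/(d^5/30), this is the region integral divided by the full normalization integral.
In terms of t = u/d (A² and the length scale cancel between numerator and denominator), P = [∫_{5/12}^{1} t^2·(1 - t)^2 dt] / [∫_{0}^{1} t^2·(1 - t)^2 dt].
With ∫ t^2·(1 - t)^2 dt = t^3·(6·t^2 - 15·t + 10)/30 + C, the region integral is ≈ 0.021779 and the full one is 1/30.
The result is P = 0.6534.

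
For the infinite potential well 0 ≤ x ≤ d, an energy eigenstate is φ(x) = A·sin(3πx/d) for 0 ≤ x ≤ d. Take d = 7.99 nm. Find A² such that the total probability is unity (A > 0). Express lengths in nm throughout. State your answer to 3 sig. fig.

Normalization requires ∫|φ|² dx = 1, integrated from 0 to d.
Using sin²θ = (1 − cos 2θ)/2, carrying out the integral gives A² · d/2.
With d = 7.99: A² = 0.2503 and A = 0.5003.

A^2 ≈ 0.250 nm^(-1)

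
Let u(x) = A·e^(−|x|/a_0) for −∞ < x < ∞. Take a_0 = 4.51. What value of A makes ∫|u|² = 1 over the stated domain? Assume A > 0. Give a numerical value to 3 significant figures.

We need A² ∫|f|² dx = 1, taking the integral from −∞ to ∞.
Carrying out the integral gives A² · a_0.
So A² = (a_0)^(−1).
With a_0 = 4.51: A² = 0.2217 and A = 0.4709.

A ≈ 0.471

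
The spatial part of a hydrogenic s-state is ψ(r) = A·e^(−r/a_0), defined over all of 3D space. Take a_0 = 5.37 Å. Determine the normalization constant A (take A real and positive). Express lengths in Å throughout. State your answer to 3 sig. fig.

Require ∫ |ψ|² 4πr² dr = 1 over the whole domain.
(Spherical symmetry: dV = 4πr² dr.)
Carrying out the integral gives A² · π·a_0^3.
So A² = (π·a_0^3)^(−1).
Plugging in a_0 = 5.37 yields A = 0.04534.

A ≈ 0.0453 Å^(-3/2)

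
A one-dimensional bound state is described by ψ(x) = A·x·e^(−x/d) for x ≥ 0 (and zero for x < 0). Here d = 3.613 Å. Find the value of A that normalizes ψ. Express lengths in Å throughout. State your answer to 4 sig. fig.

Normalization requires ∫|ψ|² dx = 1, integrated from 0 to ∞.
∫|ψ|² dx = A²·(d^3/4).
Hence A² = 1/[d^3/4].
Plugging in d = 3.613 yields A = 0.29122.

A ≈ 0.2912 Å^(-3/2)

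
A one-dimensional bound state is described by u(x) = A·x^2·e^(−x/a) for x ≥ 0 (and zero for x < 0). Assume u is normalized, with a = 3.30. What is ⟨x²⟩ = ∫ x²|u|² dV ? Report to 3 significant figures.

The expectation value is the |u|²-weighted average of x^2: ∫ x^2|u|² dx.
Using ∫₀^∞ xⁿ e^(−αx) dx = n!/αⁿ⁺¹, evaluating both integrals, ⟨x²⟩ = 15·a^2/2.
With a = 3.30, ⟨x^2⟩ = 81.68.

⟨x^2⟩ ≈ 81.7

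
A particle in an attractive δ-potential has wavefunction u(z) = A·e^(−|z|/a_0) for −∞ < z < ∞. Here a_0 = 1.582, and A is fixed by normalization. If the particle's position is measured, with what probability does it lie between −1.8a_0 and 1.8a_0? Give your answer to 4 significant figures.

|u|² is the probability density, so P = ∫_{−1.8a_0}^{1.8a_0} |u|² dz.
Since A² = 1/(a_0), this is the region integral divided by the full normalization integral.
Both integrals are even about z = 0, so only the z ≥ 0 halves are needed (the factors of 2 cancel). In terms of t = z/a_0 (A² and the length scale cancel between numerator and denominator), P = [∫_{0}^{1.8} e^(-2·t) dt] / [∫_{0}^{∞} e^(-2·t) dt].
An antiderivative of e^(-2·t) is -e^(-2·t)/2; evaluating from 0 to 1.8 gives 1/2 - e^(-18/5)/2, while the full integral is 1/2.
Taking the ratio, P = 0.97268.

P ≈ 0.9727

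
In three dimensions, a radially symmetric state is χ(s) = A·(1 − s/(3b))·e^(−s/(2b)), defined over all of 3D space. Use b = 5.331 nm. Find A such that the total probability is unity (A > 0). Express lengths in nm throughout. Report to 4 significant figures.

A ≈ 0.02807 nm^(-3/2)

Normalization requires ∫|χ|² 4πs² ds = 1, integrated from 0 to ∞.
In 3D with spherical symmetry the volume element is 4πs² ds.
Using ∫₀^∞ sⁿ e^(−αs) ds = n!/αⁿ⁺¹, carrying out the integral gives A² · 8·π·b^3/3.
Hence A² = 1/[8·π·b^3/3].
With b = 5.331: A² = 0.00078787 and A = 0.028069.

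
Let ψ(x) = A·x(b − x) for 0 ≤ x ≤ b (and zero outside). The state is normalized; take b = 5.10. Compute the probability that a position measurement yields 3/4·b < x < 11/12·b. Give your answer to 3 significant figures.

|ψ|² is the probability density, so P = ∫_{3/4·b}^{11/12·b} |ψ|² dx.
With A² fixed by ∫|ψ|² = 1, i.e. A² = (b^5/30)^(−1), substitute and integrate.
In terms of u = x/b (A² and the length scale cancel between numerator and denominator), P = [∫_{3/4}^{11/12} u^2·(1 - u)^2 du] / [∫_{0}^{1} u^2·(1 - u)^2 du].
An antiderivative of u^2·(1 - u)^2 is u^3·(6·u^2 - 15·u + 10)/30; evaluating from 3/4 to 11/12 gives ≈ 0.0032809, while the full integral is 1/30.
This works out to P = 0.09843.

P ≈ 0.0984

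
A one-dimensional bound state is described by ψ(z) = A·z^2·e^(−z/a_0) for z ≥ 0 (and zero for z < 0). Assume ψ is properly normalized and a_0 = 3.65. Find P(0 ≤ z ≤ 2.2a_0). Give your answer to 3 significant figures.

The probability is P = ∫ |ψ|² dz over [0, 2.2a_0].
The normalization integral ∫|ψ|²dz over the whole domain equals 3·a_0^5/4·A², and A² cancels in the ratio.
In terms of u = z/a_0 (A² and the length scale cancel between numerator and denominator), P = [∫_{0}^{2.2} u^4·e^(-2·u) du] / [∫_{0}^{∞} u^4·e^(-2·u) du].
Using ∫ u^4·e^(-2·u) du = -(u^4/2 + u^3 + 3·u^2/2 + 3·u/2 + 3/4)·e^(-2·u), the numerator is ≈ 0.33661 and the denominator is 3/4.
The result is P = 0.4488.

P ≈ 0.449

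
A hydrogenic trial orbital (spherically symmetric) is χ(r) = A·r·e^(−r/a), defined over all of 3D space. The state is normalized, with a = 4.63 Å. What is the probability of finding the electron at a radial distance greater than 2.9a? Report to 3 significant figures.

P ≈ 0.313

With dV = 4πr²dr, the probability is ∫|χ|² dV over r > 2.9a.
Normalization gives A² = 1/(3·π·a^5).
Let u = r/a; then A², 4π and the length scale all cancel, so P = ∫_{2.9}^{∞} u^4·e^(-2·u) du ÷ ∫_{0}^{∞} u^4·e^(-2·u) du.
Using ∫ u^4·e^(-2·u) du = -(u^4/2 + u^3 + 3·u^2/2 + 3·u/2 + 3/4)·e^(-2·u), the numerator is ≈ 0.23454 and the denominator is 3/4.
This evaluates to P = 0.3127.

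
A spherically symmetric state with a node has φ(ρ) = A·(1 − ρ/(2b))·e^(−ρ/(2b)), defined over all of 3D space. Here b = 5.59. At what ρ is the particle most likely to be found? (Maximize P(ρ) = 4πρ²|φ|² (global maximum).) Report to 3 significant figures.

The maximum of P(ρ) = 4πρ²|φ|² occurs where its derivative vanishes.
This gives ρ = b·(√(5) + 3).
With b = 5.59, the most probable radial distance is 29.27.

ρ ≈ 29.3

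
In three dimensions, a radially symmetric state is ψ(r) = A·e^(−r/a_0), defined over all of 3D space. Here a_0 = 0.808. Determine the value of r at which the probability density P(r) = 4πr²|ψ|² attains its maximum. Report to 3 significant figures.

r ≈ 0.808

Set d/dr [P(r) = 4πr²|ψ|²] = 0 and solve for r > 0.
This gives r = a_0.
With a_0 = 0.808, the most probable radial distance is 0.8080.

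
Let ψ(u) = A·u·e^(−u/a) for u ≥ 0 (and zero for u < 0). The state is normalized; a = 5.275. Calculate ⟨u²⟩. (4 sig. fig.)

The expectation value is the |ψ|²-weighted average of u^2: ∫ u^2|ψ|² du.
Using ∫₀^∞ uⁿ e^(−αu) du = n!/αⁿ⁺¹, since the A² factors cancel between numerator and denominator, ⟨u²⟩ = 3·a^2.
With a = 5.275, ⟨u^2⟩ = 83.477.

⟨u^2⟩ ≈ 83.48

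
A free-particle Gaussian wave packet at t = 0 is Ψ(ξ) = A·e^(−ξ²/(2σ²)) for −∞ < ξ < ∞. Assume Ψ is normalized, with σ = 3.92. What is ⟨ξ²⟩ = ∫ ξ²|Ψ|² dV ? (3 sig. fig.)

⟨ξ^2⟩ ≈ 7.68

The expectation value is the |Ψ|²-weighted average of ξ^2: ∫ ξ^2|Ψ|² dξ.
Since the A² factors cancel between numerator and denominator, ⟨ξ²⟩ = σ^2/2.
With σ = 3.92, ⟨ξ^2⟩ = 7.683.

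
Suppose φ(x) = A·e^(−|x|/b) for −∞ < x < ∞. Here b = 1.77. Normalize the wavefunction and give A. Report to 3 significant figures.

A ≈ 0.752

Require ∫ |φ|² dx = 1 over the whole domain.
With φ = A·e^(−|x|/b), the integral evaluates to A²·[b].
Plugging in b = 1.77 yields A = 0.7516.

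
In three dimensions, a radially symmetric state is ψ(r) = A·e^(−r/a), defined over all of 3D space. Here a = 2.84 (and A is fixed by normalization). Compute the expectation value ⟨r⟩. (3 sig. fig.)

⟨r⟩ ≈ 4.26

⟨r⟩ = ∫ r |ψ|² 4πr² dr over the full domain.
Using ∫₀^∞ rⁿ e^(−αr) dr = n!/αⁿ⁺¹, since the A² factors cancel between numerator and denominator, ⟨r⟩ = 3·a/2.
With a = 2.84, ⟨r⟩ = 4.260.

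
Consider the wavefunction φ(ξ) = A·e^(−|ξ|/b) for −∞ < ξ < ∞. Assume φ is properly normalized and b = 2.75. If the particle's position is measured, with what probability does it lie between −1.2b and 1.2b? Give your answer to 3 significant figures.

P = ∫_{−1.2b}^{1.2b} |φ(ξ)|² dξ.
The normalization integral ∫|φ|²dξ over the whole domain equals b·A², and A² cancels in the ratio.
Both integrals are even about ξ = 0, so only the ξ ≥ 0 halves are needed (the factors of 2 cancel). Substituting u = ξ/b, A² and the length scale cancel in the ratio: P = ∫_{0}^{1.2} e^(-2·u) du / ∫_{0}^{∞} e^(-2·u) du.
With ∫ e^(-2·u) du = -e^(-2·u)/2 + C, the region integral is 1/2 - e^(-12/5)/2 and the full one is 1/2.
Evaluating gives P = 0.9093.

P ≈ 0.909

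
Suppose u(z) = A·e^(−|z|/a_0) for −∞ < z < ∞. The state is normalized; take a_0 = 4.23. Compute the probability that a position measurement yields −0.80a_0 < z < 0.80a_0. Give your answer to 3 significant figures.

P ≈ 0.798

P = ∫_{−0.80a_0}^{0.80a_0} |u(z)|² dz.
With A² fixed by ∫|u|² = 1, i.e. A² = (a_0)^(−1), substitute and integrate.
Both integrals are even about z = 0, so only the z ≥ 0 halves are needed (the factors of 2 cancel). Substituting t = z/a_0, A² and the length scale cancel in the ratio: P = ∫_{0}^{0.80} e^(-2·t) dt / ∫_{0}^{∞} e^(-2·t) dt.
Using ∫ e^(-2·t) dt = -e^(-2·t)/2, the numerator is 1/2 - e^(-8/5)/2 and the denominator is 1/2.
Evaluating gives P = 0.7981.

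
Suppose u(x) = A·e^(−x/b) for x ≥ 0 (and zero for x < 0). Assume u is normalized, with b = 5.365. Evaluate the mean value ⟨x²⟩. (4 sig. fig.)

⟨x^2⟩ ≈ 14.39

The expectation value is the |u|²-weighted average of x^2: ∫ x^2|u|² dx.
With ∫₀^∞ x^2 e^(−αx) dx = 2!/α^3, evaluating both integrals, ⟨x²⟩ = b^2/2.
With b = 5.365, ⟨x^2⟩ = 14.392.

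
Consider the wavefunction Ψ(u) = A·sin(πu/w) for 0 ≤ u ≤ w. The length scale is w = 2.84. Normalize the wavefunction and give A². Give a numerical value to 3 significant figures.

We need A² ∫|f|² du = 1, taking the integral from 0 to w.
∫|Ψ|² du = A²·(w/2).
Plugging in w = 2.84 yields A = 0.8392.

A^2 ≈ 0.704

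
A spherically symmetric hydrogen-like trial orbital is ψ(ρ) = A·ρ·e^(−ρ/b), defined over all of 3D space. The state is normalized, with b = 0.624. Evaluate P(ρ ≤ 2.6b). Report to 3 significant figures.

P ≈ 0.594

Integrate the radial probability density 4πρ²|ψ|² over ρ ≤ 2.6b.
The full normalization integral is A²·[3·π·b^5] = 1, fixing A².
In terms of u = ρ/b (A², 4π and the length scale all cancel between numerator and denominator), P = [∫_{0}^{2.6} u^4·e^(-2·u) du] / [∫_{0}^{∞} u^4·e^(-2·u) du].
An antiderivative of u^4·e^(-2·u) is -(u^4/2 + u^3 + 3·u^2/2 + 3·u/2 + 3/4)·e^(-2·u); evaluating from 0 to 2.6 gives ≈ 0.44540, while the full integral is 3/4.
The region integral divided by the full integral gives P = 0.5939.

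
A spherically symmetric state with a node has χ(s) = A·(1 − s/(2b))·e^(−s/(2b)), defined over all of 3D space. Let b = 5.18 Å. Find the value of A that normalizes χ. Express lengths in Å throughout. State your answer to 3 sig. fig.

A ≈ 0.0169 Å^(-3/2)

We need A² ∫|f|² 4πs² ds = 1, taking the integral from 0 to ∞.
The angular integral contributes 4π, leaving ∫₀^∞ s²|χ|² ds.
With ∫₀^∞ s^4 e^(−αs) ds = 4!/α^5, carrying out the integral gives A² · 8·π·b^3.
Hence A² = 1/[8·π·b^3].
Substituting b = 5.18 gives A² = 0.0002863, so A = 0.01692.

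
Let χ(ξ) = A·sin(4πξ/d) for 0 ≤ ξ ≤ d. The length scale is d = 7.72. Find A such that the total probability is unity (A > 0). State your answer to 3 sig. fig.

Require ∫ |χ|² dξ = 1 over the whole domain.
Using sin²θ = (1 − cos 2θ)/2, carrying out the integral gives A² · d/2.
Plugging in d = 7.72 yields A = 0.5090.

A ≈ 0.509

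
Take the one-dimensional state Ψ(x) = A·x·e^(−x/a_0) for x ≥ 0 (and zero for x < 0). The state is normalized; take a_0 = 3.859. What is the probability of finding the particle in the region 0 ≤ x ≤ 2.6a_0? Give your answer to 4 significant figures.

P ≈ 0.8912

P = ∫_{0}^{2.6a_0} |Ψ(x)|² dx.
With A² fixed by ∫|Ψ|² = 1, i.e. A² = (a_0^3/4)^(−1), substitute and integrate.
Substituting u = x/a_0, A² and the length scale cancel in the ratio: P = ∫_{0}^{2.6} u^2·e^(-2·u) du / ∫_{0}^{∞} u^2·e^(-2·u) du.
With ∫ u^2·e^(-2·u) du = -(2·u^2 + 2·u + 1)·e^(-2·u)/4 + C, the region integral is 1/4 - 493·e^(-26/5)/100 and the full one is 1/4.
This works out to P = 0.89121.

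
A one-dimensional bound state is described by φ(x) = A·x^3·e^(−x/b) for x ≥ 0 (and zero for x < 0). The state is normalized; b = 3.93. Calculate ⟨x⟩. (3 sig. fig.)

By definition ⟨x⟩ = ∫ x |φ(x)|² dx.
Recall ∫₀^∞ x^m e^(−x/β) dx = m!·β^(m+1), evaluating both integrals, ⟨x⟩ = 7·b/2.
With b = 3.93, ⟨x⟩ = 13.76.

⟨x⟩ ≈ 13.8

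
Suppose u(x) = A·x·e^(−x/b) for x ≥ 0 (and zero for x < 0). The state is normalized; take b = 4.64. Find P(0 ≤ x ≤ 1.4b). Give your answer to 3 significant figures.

The probability is P = ∫ |u|² dx over [0, 1.4b].
With A² fixed by ∫|u|² = 1, i.e. A² = (b^3/4)^(−1), substitute and integrate.
Let t = x/b; then A² and the length scale cancel, so P = ∫_{0}^{1.4} t^2·e^(-2·t) dt ÷ ∫_{0}^{∞} t^2·e^(-2·t) dt.
Using ∫ t^2·e^(-2·t) dt = -(2·t^2 + 2·t + 1)·e^(-2·t)/4, the numerator is 1/4 - 193·e^(-14/5)/100 and the denominator is 1/4.
The result is P = 0.5305.

P ≈ 0.531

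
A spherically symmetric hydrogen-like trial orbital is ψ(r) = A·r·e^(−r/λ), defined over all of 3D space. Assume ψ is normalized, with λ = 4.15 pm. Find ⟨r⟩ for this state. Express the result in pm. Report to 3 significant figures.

⟨r⟩ ≈ 10.4 pm

By definition ⟨r⟩ = ∫ r |ψ(r)|² 4πr² dr.
The ratio of the moment integral to the normalization integral gives ⟨r⟩ = 5·λ/2.
Putting λ = 4.15 gives 10.38.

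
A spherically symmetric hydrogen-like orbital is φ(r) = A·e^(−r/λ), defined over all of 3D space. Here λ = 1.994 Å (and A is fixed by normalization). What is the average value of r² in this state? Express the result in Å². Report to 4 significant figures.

⟨r²⟩ = ∫ r^2 |φ|² 4πr² dr over the full domain.
Since the A² factors cancel between numerator and denominator, ⟨r²⟩ = 3·λ^2.
With λ = 1.994, ⟨r^2⟩ = 11.928.

⟨r^2⟩ ≈ 11.93 Å^2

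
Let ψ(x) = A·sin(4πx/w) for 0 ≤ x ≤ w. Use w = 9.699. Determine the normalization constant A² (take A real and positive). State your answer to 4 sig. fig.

Normalization requires ∫|ψ|² dx = 1, integrated from 0 to w.
With ψ = A·sin(4πx/w), the integral evaluates to A²·[w/2].
Setting this equal to 1 gives A² = 1/(w/2).
Substituting w = 9.699 gives A² = 0.20621, so A = 0.45410.

A^2 ≈ 0.2062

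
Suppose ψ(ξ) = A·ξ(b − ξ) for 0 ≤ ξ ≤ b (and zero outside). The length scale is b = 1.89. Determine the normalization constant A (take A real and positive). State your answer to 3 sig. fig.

We need A² ∫|f|² dξ = 1, taking the integral from 0 to b.
∫|ψ|² dξ = A²·(b^5/30).
So A² = (b^5/30)^(−1).
With b = 1.89: A² = 1.244 and A = 1.115.

A ≈ 1.12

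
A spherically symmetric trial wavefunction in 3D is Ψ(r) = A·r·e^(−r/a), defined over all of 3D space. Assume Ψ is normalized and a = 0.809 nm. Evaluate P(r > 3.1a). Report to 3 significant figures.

P ≈ 0.259

Integrate the radial probability density 4πr²|Ψ|² over r > 3.1a.
A² is fixed by ∫₀^∞ 4πr²|Ψ|² dr = 1, i.e. A² = (3·π·a^5)^(−1).
Let u = r/a; then A², 4π and the length scale all cancel, so P = ∫_{3.1}^{∞} u^4·e^(-2·u) du ÷ ∫_{0}^{∞} u^4·e^(-2·u) du.
With ∫ u^4·e^(-2·u) du = -(u^4/2 + u^3 + 3·u^2/2 + 3·u/2 + 3/4)·e^(-2·u) + C, the region integral is ≈ 0.19438 and the full one is 3/4.
This evaluates to P = 0.2592.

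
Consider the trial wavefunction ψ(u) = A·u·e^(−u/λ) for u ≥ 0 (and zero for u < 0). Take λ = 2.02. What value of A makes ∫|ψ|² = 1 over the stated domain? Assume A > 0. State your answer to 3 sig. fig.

Normalization requires ∫|ψ|² du = 1, integrated from 0 to ∞.
With ∫₀^∞ u^2 e^(−αu) du = 2!/α^3, the integral (without the A² prefactor) comes out to λ^3/4.
Setting this equal to 1 gives A² = 1/(λ^3/4).
With λ = 2.02: A² = 0.4853 and A = 0.6966.

A ≈ 0.697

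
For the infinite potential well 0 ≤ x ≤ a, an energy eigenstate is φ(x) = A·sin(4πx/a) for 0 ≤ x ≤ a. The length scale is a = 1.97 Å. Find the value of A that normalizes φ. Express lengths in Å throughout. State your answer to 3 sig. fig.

A ≈ 1.01 Å^(-1/2)

Require ∫ |φ|² dx = 1 over the whole domain.
Using sin²θ = (1 − cos 2θ)/2, with φ = A·sin(4πx/a), the integral evaluates to A²·[a/2].
So A² = (a/2)^(−1).
Substituting a = 1.97 gives A² = 1.015, so A = 1.008.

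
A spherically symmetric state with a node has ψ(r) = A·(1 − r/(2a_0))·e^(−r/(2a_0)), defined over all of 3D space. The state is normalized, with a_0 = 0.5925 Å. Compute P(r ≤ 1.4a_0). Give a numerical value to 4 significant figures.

P ≈ 0.04809

Integrate the radial probability density 4πr²|ψ|² over r ≤ 1.4a_0.
A² is fixed by ∫₀^∞ 4πr²|ψ|² dr = 1, i.e. A² = (8·π·a_0^3)^(−1).
Let u = r/a_0; then A², 4π and the length scale all cancel, so P = ∫_{0}^{1.4} u^2·(1 - u/2)^2·e^(-u) du ÷ ∫_{0}^{∞} u^2·(1 - u/2)^2·e^(-u) du.
With ∫ u^2·(1 - u/2)^2·e^(-u) du = -(u^4/4 + u^2 + 2·u + 2)·e^(-u) + C, the region integral is ≈ 0.0961728 and the full one is 2.
The region integral divided by the full integral gives P = 0.048086.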